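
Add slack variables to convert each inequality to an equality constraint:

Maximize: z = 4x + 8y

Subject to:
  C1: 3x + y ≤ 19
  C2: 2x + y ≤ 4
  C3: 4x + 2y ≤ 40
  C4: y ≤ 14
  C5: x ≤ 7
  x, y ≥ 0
max z = 4x + 8y

s.t.
  3x + y + s1 = 19
  2x + y + s2 = 4
  4x + 2y + s3 = 40
  y + s4 = 14
  x + s5 = 7
  x, y, s1, s2, s3, s4, s5 ≥ 0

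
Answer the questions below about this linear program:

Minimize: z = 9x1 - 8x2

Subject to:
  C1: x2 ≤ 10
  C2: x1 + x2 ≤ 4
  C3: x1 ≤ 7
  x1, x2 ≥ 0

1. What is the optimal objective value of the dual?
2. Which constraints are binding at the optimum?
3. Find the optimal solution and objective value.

1. -32 (by strong duality, equal to the primal optimum)
2. C2, x1 ≥ 0
3. x1 = 0, x2 = 4, z = -32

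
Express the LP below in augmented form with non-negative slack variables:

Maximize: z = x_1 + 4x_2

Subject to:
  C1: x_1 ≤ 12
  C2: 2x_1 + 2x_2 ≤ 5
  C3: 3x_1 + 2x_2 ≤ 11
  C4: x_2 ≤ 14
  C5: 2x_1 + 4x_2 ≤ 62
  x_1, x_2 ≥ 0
max z = x_1 + 4x_2

s.t.
  x_1 + s1 = 12
  2x_1 + 2x_2 + s2 = 5
  3x_1 + 2x_2 + s3 = 11
  x_2 + s4 = 14
  2x_1 + 4x_2 + s5 = 62
  x_1, x_2, s1, s2, s3, s4, s5 ≥ 0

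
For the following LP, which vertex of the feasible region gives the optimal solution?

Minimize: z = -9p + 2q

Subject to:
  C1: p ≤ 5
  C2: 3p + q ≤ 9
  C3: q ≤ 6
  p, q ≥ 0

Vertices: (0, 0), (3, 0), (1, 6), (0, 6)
(3, 0) with z = -27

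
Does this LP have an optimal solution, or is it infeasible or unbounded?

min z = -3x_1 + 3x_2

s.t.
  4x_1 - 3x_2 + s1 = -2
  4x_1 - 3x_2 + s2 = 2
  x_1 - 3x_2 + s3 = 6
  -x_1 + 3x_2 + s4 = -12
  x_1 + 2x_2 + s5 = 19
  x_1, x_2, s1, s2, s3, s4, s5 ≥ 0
The row x_1 - 3x_2 + s3 = 6 with s3 ≥ 0 requires x_1 - 3x_2 ≤ 6, while the row -x_1 + 3x_2 + s4 = -12 with s4 ≥ 0 is equivalent to x_1 - 3x_2 ≥ 12. Together they would need 12 ≤ x_1 - 3x_2 ≤ 6, which is impossible since 12 > 6. No point satisfies all constraints.

Infeasible — the constraint set is empty.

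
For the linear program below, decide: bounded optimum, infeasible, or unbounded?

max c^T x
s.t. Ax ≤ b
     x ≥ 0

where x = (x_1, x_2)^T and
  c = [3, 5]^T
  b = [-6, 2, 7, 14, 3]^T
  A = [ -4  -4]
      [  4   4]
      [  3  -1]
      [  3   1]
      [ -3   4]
One constraint requires 4x_1 + 4x_2 ≤ 2, while the constraint -4x_1 - 4x_2 ≤ -6 is equivalent to 4x_1 + 4x_2 ≥ 6. Together they would need 6 ≤ 4x_1 + 4x_2 ≤ 2, which is impossible since 6 > 2. No point satisfies all constraints.

The feasible region is empty; the LP is infeasible.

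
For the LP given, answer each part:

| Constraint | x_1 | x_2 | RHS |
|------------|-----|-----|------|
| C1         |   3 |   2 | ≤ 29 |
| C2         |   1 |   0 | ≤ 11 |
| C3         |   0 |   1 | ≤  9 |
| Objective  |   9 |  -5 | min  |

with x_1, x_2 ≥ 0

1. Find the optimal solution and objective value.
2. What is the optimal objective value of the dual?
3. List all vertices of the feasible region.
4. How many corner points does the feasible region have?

1. x_1 = 0, x_2 = 9, z = -45
2. -45 (by strong duality, equal to the primal optimum)
3. (0, 0), (9.667, 0), (3.667, 9), (0, 9)
4. 4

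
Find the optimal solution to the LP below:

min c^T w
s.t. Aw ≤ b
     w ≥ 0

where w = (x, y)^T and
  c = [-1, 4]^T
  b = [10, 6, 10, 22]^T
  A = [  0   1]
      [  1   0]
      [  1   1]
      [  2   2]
Each vertex is the intersection of two constraint boundaries that also satisfies all remaining constraints:
  x = 0 and y = 0 → (0, 0)
  x = 6 and y = 0 → (6, 0)
  x = 6 and x + y = 10 → (6, 4)
  y = 10 and x + y = 10 → (0, 10)

Evaluating z = -x + 4y at each vertex:
  (0, 0): z = 0
  (6, 0): z = -6
  (6, 4): z = 10
  (0, 10): z = 40

The minimum is at (6, 0) with z = -6.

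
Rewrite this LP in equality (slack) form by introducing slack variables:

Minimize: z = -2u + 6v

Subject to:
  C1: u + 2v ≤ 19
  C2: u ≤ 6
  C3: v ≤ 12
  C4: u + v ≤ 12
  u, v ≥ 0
min z = -2u + 6v

s.t.
  u + 2v + s1 = 19
  u + s2 = 6
  v + s3 = 12
  u + v + s4 = 12
  u, v, s1, s2, s3, s4 ≥ 0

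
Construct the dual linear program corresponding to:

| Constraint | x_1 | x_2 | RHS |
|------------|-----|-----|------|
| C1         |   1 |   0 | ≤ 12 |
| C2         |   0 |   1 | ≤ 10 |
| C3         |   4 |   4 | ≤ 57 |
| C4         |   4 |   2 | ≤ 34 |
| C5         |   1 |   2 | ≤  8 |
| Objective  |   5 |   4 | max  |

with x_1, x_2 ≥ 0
Minimize: z = 12y1 + 10y2 + 57y3 + 34y4 + 8y5

Subject to:
  C1: -y1 - 4y3 - 4y4 - y5 ≤ -5
  C2: -y2 - 4y3 - 2y4 - 2y5 ≤ -4
  y1, y2, y3, y4, y5 ≥ 0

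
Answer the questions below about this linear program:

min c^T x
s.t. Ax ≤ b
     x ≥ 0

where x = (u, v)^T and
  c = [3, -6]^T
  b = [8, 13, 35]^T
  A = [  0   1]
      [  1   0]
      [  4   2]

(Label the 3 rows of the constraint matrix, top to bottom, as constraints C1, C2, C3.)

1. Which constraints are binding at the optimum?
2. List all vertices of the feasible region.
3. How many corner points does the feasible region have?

1. C1, u ≥ 0
2. (0, 0), (8.75, 0), (4.75, 8), (0, 8)
3. 4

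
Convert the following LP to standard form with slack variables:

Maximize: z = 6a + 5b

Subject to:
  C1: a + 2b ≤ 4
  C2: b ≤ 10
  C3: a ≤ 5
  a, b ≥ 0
max z = 6a + 5b

s.t.
  a + 2b + s1 = 4
  b + s2 = 10
  a + s3 = 5
  a, b, s1, s2, s3 ≥ 0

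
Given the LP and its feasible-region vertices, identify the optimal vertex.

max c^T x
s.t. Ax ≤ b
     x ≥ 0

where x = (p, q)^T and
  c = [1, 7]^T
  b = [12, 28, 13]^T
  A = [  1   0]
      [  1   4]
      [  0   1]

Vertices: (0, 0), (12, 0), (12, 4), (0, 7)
Evaluating z = p + 7q at each vertex:
  (0, 0): z = 0
  (12, 0): z = 12
  (12, 4): z = 40
  (0, 7): z = 49

The largest value is z = 49, attained at (0, 7).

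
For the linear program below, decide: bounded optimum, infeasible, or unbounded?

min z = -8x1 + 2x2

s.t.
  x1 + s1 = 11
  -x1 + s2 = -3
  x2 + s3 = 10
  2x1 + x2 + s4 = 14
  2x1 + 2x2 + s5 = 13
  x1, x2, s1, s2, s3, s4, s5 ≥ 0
The point (6.5, 0) satisfies every constraint, so the LP is feasible; the constraints give x1 ≤ 11 and x2 ≤ 10, which with x1, x2 ≥ 0 keep the feasible region inside a bounded box. A feasible, bounded LP attains a finite optimum at a vertex.

The LP has an optimal solution: (6.5, 0) with z = -52.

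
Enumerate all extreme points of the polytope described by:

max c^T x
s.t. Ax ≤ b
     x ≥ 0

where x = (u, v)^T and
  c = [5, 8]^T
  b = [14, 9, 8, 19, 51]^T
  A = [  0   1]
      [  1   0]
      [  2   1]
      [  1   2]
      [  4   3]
Each vertex is the intersection of two constraint boundaries that also satisfies all remaining constraints:
  u = 0 and v = 0 → (0, 0)
  2u + v = 8 and v = 0 → (4, 0)
  2u + v = 8 and u = 0 → (0, 8)

Vertices: (0, 0), (4, 0), (0, 8)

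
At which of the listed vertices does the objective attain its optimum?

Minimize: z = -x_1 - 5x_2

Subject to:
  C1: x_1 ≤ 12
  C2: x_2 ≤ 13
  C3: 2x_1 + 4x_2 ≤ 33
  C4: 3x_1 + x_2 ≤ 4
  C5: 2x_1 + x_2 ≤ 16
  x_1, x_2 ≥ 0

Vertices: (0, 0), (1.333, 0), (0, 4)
Evaluating z = -x_1 - 5x_2 at each vertex:
  (0, 0): z = 0
  (1.333, 0): z = -1.333
  (0, 4): z = -20

The smallest value is z = -20, attained at (0, 4).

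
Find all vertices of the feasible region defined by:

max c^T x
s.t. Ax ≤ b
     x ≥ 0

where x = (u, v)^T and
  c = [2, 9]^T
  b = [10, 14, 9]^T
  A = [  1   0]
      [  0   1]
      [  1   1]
Each vertex is the intersection of two constraint boundaries that also satisfies all remaining constraints:
  u = 0 and v = 0 → (0, 0)
  u + v = 9 and v = 0 → (9, 0)
  u + v = 9 and u = 0 → (0, 9)

Vertices: (0, 0), (9, 0), (0, 9)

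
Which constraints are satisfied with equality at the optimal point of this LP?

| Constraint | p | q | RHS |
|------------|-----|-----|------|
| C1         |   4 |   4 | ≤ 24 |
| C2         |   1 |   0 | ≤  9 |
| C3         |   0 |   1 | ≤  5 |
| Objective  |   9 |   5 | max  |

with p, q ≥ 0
Optimal: p = 6, q = 0
Slack at optimum:
  C1: slack = 0 (binding)
  C2: slack = 3
  C3: slack = 5
  p ≥ 0: p = 6
  q ≥ 0: q = 0 (binding)
Binding constraints: C1, q ≥ 0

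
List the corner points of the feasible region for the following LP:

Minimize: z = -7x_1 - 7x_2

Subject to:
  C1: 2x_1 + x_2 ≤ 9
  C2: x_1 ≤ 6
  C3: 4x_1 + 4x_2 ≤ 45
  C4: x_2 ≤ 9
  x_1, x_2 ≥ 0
Each vertex is the intersection of two constraint boundaries that also satisfies all remaining constraints:
  x_1 = 0 and x_2 = 0 → (0, 0)
  2x_1 + x_2 = 9 and x_2 = 0 → (4.5, 0)
  2x_1 + x_2 = 9 and x_2 = 9 → (0, 9)

Vertices: (0, 0), (4.5, 0), (0, 9)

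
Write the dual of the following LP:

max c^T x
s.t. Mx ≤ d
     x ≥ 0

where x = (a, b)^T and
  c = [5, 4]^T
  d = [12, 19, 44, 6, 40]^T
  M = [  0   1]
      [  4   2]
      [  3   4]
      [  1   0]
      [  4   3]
Minimize: z = 12y1 + 19y2 + 44y3 + 6y4 + 40y5

Subject to:
  C1: -4y2 - 3y3 - y4 - 4y5 ≤ -5
  C2: -y1 - 2y2 - 4y3 - 3y5 ≤ -4
  y1, y2, y3, y4, y5 ≥ 0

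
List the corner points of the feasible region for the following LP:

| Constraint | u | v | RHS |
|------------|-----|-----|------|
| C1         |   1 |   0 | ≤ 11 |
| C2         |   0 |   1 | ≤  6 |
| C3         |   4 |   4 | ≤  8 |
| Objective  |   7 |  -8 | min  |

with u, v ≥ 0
Each vertex is the intersection of two constraint boundaries that also satisfies all remaining constraints:
  u = 0 and v = 0 → (0, 0)
  4u + 4v = 8 and v = 0 → (2, 0)
  4u + 4v = 8 and u = 0 → (0, 2)

Vertices: (0, 0), (2, 0), (0, 2)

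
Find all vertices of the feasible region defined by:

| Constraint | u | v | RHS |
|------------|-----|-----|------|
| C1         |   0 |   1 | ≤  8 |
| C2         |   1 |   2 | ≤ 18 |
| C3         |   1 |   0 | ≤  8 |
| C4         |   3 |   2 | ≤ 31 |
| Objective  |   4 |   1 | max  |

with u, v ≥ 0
Each vertex is the intersection of two constraint boundaries that also satisfies all remaining constraints:
  u = 0 and v = 0 → (0, 0)
  u = 8 and v = 0 → (8, 0)
  u = 8 and 3u + 2v = 31 → (8, 3.5)
  u + 2v = 18 and 3u + 2v = 31 → (6.5, 5.75)
  v = 8 and u + 2v = 18 → (2, 8)
  v = 8 and u = 0 → (0, 8)

Vertices: (0, 0), (8, 0), (8, 3.5), (6.5, 5.75), (2, 8), (0, 8)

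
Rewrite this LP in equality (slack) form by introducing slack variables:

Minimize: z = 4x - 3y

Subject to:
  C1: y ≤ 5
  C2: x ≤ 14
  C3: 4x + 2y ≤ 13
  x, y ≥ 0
min z = 4x - 3y

s.t.
  y + s1 = 5
  x + s2 = 14
  4x + 2y + s3 = 13
  x, y, s1, s2, s3 ≥ 0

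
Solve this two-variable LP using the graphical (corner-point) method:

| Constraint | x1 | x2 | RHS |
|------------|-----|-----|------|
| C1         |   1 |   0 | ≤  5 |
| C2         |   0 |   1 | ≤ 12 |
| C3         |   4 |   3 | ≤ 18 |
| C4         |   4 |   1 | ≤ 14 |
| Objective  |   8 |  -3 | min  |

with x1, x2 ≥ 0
x1 = 0, x2 = 6, z = -18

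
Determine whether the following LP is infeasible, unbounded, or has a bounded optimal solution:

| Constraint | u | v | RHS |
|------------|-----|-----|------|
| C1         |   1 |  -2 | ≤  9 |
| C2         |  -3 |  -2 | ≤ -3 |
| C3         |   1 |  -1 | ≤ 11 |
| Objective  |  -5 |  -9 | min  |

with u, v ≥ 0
Feasible point: (1, 0) satisfies every constraint, so the LP is feasible.
Direction d = (0, 1): for each constraint row a, a·d ≤ 0 —
  (1)(0) + (-2)(1) = -2 ≤ 0
  (-3)(0) + (-2)(1) = -2 ≤ 0
  (1)(0) + (-1)(1) = -1 ≤ 0
and d ≥ 0, so (1, 0) + t·d stays feasible for every t ≥ 0. Along this ray z = -5u - 9v changes by -9 per unit t, so z → −∞.

The LP is unbounded; z can be made arbitrarily small.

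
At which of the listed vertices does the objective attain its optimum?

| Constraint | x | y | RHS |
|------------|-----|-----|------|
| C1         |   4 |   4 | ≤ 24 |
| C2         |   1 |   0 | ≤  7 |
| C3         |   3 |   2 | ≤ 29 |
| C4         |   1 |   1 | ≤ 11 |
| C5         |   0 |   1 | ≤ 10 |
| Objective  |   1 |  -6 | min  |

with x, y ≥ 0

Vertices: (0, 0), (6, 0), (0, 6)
Evaluating z = x - 6y at each vertex:
  (0, 0): z = 0
  (6, 0): z = 6
  (0, 6): z = -36

The smallest value is z = -36, attained at (0, 6).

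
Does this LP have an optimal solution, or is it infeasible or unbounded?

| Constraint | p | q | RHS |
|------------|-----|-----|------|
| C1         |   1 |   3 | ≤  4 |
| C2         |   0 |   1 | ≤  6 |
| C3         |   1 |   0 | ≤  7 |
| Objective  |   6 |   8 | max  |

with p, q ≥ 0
The point (4, 0) satisfies every constraint, so the LP is feasible; the constraints give p ≤ 7 and q ≤ 6, which with p, q ≥ 0 keep the feasible region inside a bounded box. A feasible, bounded LP attains a finite optimum at a vertex.

The LP has an optimal solution: (4, 0) with z = 24.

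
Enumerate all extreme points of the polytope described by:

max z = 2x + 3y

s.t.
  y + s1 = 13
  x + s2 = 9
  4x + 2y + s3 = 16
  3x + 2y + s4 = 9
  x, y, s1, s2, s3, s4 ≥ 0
Each vertex is the intersection of two constraint boundaries that also satisfies all remaining constraints:
  x = 0 and y = 0 → (0, 0)
  3x + 2y = 9 and y = 0 → (3, 0)
  3x + 2y = 9 and x = 0 → (0, 4.5)

Vertices: (0, 0), (3, 0), (0, 4.5)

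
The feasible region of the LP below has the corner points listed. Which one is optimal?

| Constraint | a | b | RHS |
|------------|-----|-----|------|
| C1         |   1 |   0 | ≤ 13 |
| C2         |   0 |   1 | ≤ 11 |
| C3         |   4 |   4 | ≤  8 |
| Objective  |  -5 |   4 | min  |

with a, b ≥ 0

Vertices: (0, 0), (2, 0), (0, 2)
(2, 0) with z = -10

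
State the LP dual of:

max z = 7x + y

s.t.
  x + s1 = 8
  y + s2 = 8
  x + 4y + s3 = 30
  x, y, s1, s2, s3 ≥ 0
Minimize: z = 8y1 + 8y2 + 30y3

Subject to:
  C1: -y1 - y3 ≤ -7
  C2: -y2 - 4y3 ≤ -1
  y1, y2, y3 ≥ 0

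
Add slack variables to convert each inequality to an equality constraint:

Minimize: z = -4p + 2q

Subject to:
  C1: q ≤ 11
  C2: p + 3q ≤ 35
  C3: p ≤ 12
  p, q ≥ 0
min z = -4p + 2q

s.t.
  q + s1 = 11
  p + 3q + s2 = 35
  p + s3 = 12
  p, q, s1, s2, s3 ≥ 0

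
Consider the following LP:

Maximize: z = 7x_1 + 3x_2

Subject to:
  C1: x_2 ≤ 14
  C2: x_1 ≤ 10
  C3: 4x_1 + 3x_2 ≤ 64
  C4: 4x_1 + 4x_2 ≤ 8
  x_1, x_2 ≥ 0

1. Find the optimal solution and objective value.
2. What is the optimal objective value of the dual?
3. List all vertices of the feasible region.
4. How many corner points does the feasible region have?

1. x_1 = 2, x_2 = 0, z = 14
2. 14 (by strong duality, equal to the primal optimum)
3. (0, 0), (2, 0), (0, 2)
4. 3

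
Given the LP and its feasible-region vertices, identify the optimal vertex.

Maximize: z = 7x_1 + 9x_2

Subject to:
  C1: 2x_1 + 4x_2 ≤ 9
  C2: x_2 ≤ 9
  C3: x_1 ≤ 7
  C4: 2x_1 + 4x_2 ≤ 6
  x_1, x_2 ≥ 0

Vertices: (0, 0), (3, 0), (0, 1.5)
Evaluating z = 7x_1 + 9x_2 at each vertex:
  (0, 0): z = 0
  (3, 0): z = 21
  (0, 1.5): z = 13.5

The largest value is z = 21, attained at (3, 0).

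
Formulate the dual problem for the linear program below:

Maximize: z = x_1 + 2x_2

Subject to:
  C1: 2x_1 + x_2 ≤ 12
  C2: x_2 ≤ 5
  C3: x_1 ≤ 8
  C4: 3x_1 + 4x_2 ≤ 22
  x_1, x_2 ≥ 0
Minimize: z = 12y1 + 5y2 + 8y3 + 22y4

Subject to:
  C1: -2y1 - y3 - 3y4 ≤ -1
  C2: -y1 - y2 - 4y4 ≤ -2
  y1, y2, y3, y4 ≥ 0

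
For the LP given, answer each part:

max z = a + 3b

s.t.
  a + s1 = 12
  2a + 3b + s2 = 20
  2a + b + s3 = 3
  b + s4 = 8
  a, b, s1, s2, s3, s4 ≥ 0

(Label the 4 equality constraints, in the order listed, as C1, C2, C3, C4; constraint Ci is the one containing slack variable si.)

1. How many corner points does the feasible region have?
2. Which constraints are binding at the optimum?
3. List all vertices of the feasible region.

1. 3
2. C3, a ≥ 0
3. (0, 0), (1.5, 0), (0, 3)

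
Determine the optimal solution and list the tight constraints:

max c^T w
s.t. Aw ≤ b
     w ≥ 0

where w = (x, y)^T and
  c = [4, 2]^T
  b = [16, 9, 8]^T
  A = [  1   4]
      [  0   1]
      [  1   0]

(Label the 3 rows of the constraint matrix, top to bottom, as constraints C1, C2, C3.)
Optimal: x = 8, y = 2
Slack at optimum:
  C1: slack = 0 (binding)
  C2: slack = 7
  C3: slack = 0 (binding)
  x ≥ 0: x = 8
  y ≥ 0: y = 2
Binding constraints: C1, C3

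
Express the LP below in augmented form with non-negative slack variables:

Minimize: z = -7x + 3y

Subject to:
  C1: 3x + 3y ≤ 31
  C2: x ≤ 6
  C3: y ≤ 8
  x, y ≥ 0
min z = -7x + 3y

s.t.
  3x + 3y + s1 = 31
  x + s2 = 6
  y + s3 = 8
  x, y, s1, s2, s3 ≥ 0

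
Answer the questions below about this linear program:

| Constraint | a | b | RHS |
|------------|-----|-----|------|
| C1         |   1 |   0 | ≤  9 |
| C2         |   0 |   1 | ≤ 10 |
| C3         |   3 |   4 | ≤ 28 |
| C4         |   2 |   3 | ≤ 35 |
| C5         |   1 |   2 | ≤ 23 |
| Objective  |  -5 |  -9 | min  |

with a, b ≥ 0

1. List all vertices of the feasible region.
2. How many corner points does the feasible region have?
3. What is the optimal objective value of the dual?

1. (0, 0), (9, 0), (9, 0.25), (0, 7)
2. 4
3. -63 (by strong duality, equal to the primal optimum)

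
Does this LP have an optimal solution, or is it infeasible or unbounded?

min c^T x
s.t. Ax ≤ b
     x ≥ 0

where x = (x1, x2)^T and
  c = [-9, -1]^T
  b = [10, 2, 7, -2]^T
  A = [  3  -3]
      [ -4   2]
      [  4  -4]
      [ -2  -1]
Feasible point: (1, 0) satisfies every constraint, so the LP is feasible.
Direction d = (1, 1): for each constraint row a, a·d ≤ 0 —
  (3)(1) + (-3)(1) = 0 ≤ 0
  (-4)(1) + (2)(1) = -2 ≤ 0
  (4)(1) + (-4)(1) = 0 ≤ 0
  (-2)(1) + (-1)(1) = -3 ≤ 0
and d ≥ 0, so (1, 0) + t·d stays feasible for every t ≥ 0. Along this ray z = -9x1 - x2 changes by -10 per unit t, so z → −∞.

The LP is unbounded; z can be made arbitrarily small.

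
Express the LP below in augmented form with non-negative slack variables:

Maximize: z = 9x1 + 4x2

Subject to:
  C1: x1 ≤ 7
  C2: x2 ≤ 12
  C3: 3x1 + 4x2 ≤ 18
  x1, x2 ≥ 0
max z = 9x1 + 4x2

s.t.
  x1 + s1 = 7
  x2 + s2 = 12
  3x1 + 4x2 + s3 = 18
  x1, x2, s1, s2, s3 ≥ 0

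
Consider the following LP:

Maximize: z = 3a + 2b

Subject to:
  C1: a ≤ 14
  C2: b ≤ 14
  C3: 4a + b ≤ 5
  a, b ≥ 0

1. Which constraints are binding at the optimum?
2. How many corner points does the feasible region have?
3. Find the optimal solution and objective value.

1. C3, a ≥ 0
2. 3
3. a = 0, b = 5, z = 10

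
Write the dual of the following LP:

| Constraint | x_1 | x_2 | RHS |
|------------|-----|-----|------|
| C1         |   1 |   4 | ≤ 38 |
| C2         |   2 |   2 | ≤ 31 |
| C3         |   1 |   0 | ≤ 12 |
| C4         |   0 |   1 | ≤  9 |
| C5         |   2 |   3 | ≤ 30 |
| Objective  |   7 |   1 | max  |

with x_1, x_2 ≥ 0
Minimize: z = 38y1 + 31y2 + 12y3 + 9y4 + 30y5

Subject to:
  C1: -y1 - 2y2 - y3 - 2y5 ≤ -7
  C2: -4y1 - 2y2 - y4 - 3y5 ≤ -1
  y1, y2, y3, y4, y5 ≥ 0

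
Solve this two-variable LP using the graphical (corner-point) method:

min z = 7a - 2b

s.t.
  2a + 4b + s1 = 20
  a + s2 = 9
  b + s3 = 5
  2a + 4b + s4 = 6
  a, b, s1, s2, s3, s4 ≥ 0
a = 0, b = 1.5, z = -3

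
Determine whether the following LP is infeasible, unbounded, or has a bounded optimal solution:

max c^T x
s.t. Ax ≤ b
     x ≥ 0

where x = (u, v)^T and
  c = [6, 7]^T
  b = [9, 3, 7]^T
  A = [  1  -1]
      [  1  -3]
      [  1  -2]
Feasible point: (0, 0) satisfies every constraint, so the LP is feasible.
Direction d = (0, 1): for each constraint row a, a·d ≤ 0 —
  (1)(0) + (-1)(1) = -1 ≤ 0
  (1)(0) + (-3)(1) = -3 ≤ 0
  (1)(0) + (-2)(1) = -2 ≤ 0
and d ≥ 0, so (0, 0) + t·d stays feasible for every t ≥ 0. Along this ray z = 6u + 7v changes by 7 per unit t, so z → +∞.

Unbounded: there is a feasible ray along which z → +∞.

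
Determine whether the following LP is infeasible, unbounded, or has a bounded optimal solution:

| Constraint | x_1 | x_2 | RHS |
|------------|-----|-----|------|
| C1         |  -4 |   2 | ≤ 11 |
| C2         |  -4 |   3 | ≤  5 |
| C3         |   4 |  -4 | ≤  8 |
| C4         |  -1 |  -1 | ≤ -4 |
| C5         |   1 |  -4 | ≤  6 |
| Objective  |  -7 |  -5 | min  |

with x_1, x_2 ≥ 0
Feasible point: (1, 3) satisfies every constraint, so the LP is feasible.
Direction d = (1, 1): for each constraint row a, a·d ≤ 0 —
  (-4)(1) + (2)(1) = -2 ≤ 0
  (-4)(1) + (3)(1) = -1 ≤ 0
  (4)(1) + (-4)(1) = 0 ≤ 0
  (-1)(1) + (-1)(1) = -2 ≤ 0
  (1)(1) + (-4)(1) = -3 ≤ 0
and d ≥ 0, so (1, 3) + t·d stays feasible for every t ≥ 0. Along this ray z = -7x_1 - 5x_2 changes by -12 per unit t, so z → −∞.

The LP is unbounded; z can be made arbitrarily small.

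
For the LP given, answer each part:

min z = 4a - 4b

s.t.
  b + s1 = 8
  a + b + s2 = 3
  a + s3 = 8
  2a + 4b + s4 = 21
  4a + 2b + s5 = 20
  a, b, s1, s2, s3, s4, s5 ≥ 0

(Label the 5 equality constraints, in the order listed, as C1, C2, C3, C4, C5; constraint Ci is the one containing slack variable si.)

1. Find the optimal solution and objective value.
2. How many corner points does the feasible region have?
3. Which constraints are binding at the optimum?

1. a = 0, b = 3, z = -12
2. 3
3. C2, a ≥ 0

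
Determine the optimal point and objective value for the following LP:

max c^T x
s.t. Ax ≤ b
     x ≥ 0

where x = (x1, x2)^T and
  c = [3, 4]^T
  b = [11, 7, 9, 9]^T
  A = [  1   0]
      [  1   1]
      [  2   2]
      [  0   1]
Each vertex is the intersection of two constraint boundaries that also satisfies all remaining constraints:
  x1 = 0 and x2 = 0 → (0, 0)
  2x1 + 2x2 = 9 and x2 = 0 → (4.5, 0)
  2x1 + 2x2 = 9 and x1 = 0 → (0, 4.5)

Evaluating z = 3x1 + 4x2 at each vertex:
  (0, 0): z = 0
  (4.5, 0): z = 13.5
  (0, 4.5): z = 18

The maximum is at (0, 4.5) with z = 18.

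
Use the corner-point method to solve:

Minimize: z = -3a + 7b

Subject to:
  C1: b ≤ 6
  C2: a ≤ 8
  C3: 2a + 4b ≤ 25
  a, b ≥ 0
Each vertex is the intersection of two constraint boundaries that also satisfies all remaining constraints:
  a = 0 and b = 0 → (0, 0)
  a = 8 and b = 0 → (8, 0)
  a = 8 and 2a + 4b = 25 → (8, 2.25)
  b = 6 and 2a + 4b = 25 → (0.5, 6)
  b = 6 and a = 0 → (0, 6)

Evaluating z = -3a + 7b at each vertex:
  (0, 0): z = 0
  (8, 0): z = -24
  (8, 2.25): z = -8.25
  (0.5, 6): z = 40.5
  (0, 6): z = 42

The minimum is at (8, 0) with z = -24.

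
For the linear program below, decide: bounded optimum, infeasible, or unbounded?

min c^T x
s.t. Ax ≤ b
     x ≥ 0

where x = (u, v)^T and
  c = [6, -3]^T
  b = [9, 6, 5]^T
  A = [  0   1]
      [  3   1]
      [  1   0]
The point (0, 6) satisfies every constraint, so the LP is feasible; the constraints give u ≤ 5 and v ≤ 9, which with u, v ≥ 0 keep the feasible region inside a bounded box. A feasible, bounded LP attains a finite optimum at a vertex.

Bounded optimum: z* = -18 at (0, 6).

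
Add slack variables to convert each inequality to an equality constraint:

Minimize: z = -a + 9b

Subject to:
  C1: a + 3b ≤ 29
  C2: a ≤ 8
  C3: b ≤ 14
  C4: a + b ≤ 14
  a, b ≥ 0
min z = -a + 9b

s.t.
  a + 3b + s1 = 29
  a + s2 = 8
  b + s3 = 14
  a + b + s4 = 14
  a, b, s1, s2, s3, s4 ≥ 0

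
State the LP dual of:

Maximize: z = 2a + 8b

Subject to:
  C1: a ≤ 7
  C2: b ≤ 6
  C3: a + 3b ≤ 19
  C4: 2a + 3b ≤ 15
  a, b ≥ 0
Minimize: z = 7y1 + 6y2 + 19y3 + 15y4

Subject to:
  C1: -y1 - y3 - 2y4 ≤ -2
  C2: -y2 - 3y3 - 3y4 ≤ -8
  y1, y2, y3, y4 ≥ 0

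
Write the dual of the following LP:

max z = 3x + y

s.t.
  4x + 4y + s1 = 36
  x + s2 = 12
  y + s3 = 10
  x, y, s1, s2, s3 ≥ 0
Minimize: z = 36y1 + 12y2 + 10y3

Subject to:
  C1: -4y1 - y2 ≤ -3
  C2: -4y1 - y3 ≤ -1
  y1, y2, y3 ≥ 0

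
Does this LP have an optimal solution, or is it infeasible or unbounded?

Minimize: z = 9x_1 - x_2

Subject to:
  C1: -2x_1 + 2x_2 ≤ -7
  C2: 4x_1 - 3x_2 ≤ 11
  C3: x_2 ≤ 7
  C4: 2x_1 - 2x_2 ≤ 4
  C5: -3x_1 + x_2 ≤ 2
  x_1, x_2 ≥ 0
C4 requires 2x_1 - 2x_2 ≤ 4, while C1 (-2x_1 + 2x_2 ≤ -7) is equivalent to 2x_1 - 2x_2 ≥ 7. Together they would need 7 ≤ 2x_1 - 2x_2 ≤ 4, which is impossible since 7 > 4. No point satisfies all constraints.

Infeasible: no point satisfies all constraints simultaneously.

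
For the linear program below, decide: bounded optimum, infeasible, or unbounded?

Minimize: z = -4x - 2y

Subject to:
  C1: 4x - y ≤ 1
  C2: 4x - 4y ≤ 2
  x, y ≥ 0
Feasible point: (0, 0) satisfies every constraint, so the LP is feasible.
Direction d = (0, 1): for each constraint row a, a·d ≤ 0 —
  (4)(0) + (-1)(1) = -1 ≤ 0
  (4)(0) + (-4)(1) = -4 ≤ 0
and d ≥ 0, so (0, 0) + t·d stays feasible for every t ≥ 0. Along this ray z = -4x - 2y changes by -2 per unit t, so z → −∞.

The LP is unbounded; z can be made arbitrarily small.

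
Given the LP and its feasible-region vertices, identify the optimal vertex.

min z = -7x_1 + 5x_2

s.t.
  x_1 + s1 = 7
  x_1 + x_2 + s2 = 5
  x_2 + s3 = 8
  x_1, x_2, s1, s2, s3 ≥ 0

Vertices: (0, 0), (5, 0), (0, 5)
Evaluating z = -7x_1 + 5x_2 at each vertex:
  (0, 0): z = 0
  (5, 0): z = -35
  (0, 5): z = 25

The smallest value is z = -35, attained at (5, 0).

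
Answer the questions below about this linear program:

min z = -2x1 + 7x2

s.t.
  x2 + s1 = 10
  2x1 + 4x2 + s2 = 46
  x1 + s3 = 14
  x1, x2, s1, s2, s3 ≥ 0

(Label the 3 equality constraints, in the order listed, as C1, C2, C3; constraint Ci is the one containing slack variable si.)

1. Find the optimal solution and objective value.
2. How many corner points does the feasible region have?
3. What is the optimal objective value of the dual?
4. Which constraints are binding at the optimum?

1. x1 = 14, x2 = 0, z = -28
2. 5
3. -28 (by strong duality, equal to the primal optimum)
4. C3, x2 ≥ 0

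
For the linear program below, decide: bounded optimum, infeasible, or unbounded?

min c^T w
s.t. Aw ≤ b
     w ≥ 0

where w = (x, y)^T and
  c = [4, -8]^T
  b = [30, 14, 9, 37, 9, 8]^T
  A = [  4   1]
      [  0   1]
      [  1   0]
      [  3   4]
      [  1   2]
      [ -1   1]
The point (0, 4.5) satisfies every constraint, so the LP is feasible; the constraints give x ≤ 9 and y ≤ 14, which with x, y ≥ 0 keep the feasible region inside a bounded box. A feasible, bounded LP attains a finite optimum at a vertex.

Evaluating z = 4x - 8y at each vertex:
  (0, 0): z = 0
  (7.5, 0): z = 30
  (7.286, 0.8571): z = 22.29
  (0, 4.5): z = -36

Feasible with finite optimum z* = -36 at (0, 4.5).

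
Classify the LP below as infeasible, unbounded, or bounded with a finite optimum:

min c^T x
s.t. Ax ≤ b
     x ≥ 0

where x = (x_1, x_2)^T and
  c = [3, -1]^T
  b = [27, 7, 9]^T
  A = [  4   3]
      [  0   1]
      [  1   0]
The point (0, 7) satisfies every constraint, so the LP is feasible; the constraints give x_1 ≤ 9 and x_2 ≤ 7, which with x_1, x_2 ≥ 0 keep the feasible region inside a bounded box. A feasible, bounded LP attains a finite optimum at a vertex.

Bounded optimum: z* = -7 at (0, 7).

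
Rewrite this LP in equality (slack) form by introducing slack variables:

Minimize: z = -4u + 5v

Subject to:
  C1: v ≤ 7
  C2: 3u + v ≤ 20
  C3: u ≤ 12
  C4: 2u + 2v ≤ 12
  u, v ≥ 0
min z = -4u + 5v

s.t.
  v + s1 = 7
  3u + v + s2 = 20
  u + s3 = 12
  2u + 2v + s4 = 12
  u, v, s1, s2, s3, s4 ≥ 0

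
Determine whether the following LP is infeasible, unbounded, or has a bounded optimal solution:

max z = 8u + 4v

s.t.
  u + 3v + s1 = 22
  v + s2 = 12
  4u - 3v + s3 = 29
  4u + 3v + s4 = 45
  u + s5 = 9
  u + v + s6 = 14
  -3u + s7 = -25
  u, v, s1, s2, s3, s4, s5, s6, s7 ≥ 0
The point (9, 3) satisfies every constraint, so the LP is feasible; the constraints give u ≤ 9 and v ≤ 12, which with u, v ≥ 0 keep the feasible region inside a bounded box. A feasible, bounded LP attains a finite optimum at a vertex.

The LP has an optimal solution: (9, 3) with z = 84.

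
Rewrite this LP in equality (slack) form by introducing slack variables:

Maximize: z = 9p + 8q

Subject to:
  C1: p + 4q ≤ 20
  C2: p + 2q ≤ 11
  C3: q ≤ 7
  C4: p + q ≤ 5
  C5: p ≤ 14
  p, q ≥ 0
max z = 9p + 8q

s.t.
  p + 4q + s1 = 20
  p + 2q + s2 = 11
  q + s3 = 7
  p + q + s4 = 5
  p + s5 = 14
  p, q, s1, s2, s3, s4, s5 ≥ 0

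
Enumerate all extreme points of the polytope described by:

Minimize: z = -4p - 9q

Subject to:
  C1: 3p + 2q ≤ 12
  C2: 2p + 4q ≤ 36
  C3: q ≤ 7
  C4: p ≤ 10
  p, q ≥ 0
Each vertex is the intersection of two constraint boundaries that also satisfies all remaining constraints:
  p = 0 and q = 0 → (0, 0)
  3p + 2q = 12 and q = 0 → (4, 0)
  3p + 2q = 12 and p = 0 → (0, 6)

Vertices: (0, 0), (4, 0), (0, 6)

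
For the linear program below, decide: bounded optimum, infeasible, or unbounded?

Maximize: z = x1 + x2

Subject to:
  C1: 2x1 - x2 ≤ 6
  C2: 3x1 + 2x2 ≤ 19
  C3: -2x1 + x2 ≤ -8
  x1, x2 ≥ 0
C1 requires 2x1 - x2 ≤ 6, while C3 (-2x1 + x2 ≤ -8) is equivalent to 2x1 - x2 ≥ 8. Together they would need 8 ≤ 2x1 - x2 ≤ 6, which is impossible since 8 > 6. No point satisfies all constraints.

Infeasible — the constraint set is empty.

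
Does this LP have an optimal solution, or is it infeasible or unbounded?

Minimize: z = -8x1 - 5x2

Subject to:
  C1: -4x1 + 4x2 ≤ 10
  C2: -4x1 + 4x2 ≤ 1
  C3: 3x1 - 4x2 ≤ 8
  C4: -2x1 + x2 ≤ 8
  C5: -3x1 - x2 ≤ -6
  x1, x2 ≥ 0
Feasible point: (2, 0) satisfies every constraint, so the LP is feasible.
Direction d = (1, 1): for each constraint row a, a·d ≤ 0 —
  (-4)(1) + (4)(1) = 0 ≤ 0
  (-4)(1) + (4)(1) = 0 ≤ 0
  (3)(1) + (-4)(1) = -1 ≤ 0
  (-2)(1) + (1)(1) = -1 ≤ 0
  (-3)(1) + (-1)(1) = -4 ≤ 0
and d ≥ 0, so (2, 0) + t·d stays feasible for every t ≥ 0. Along this ray z = -8x1 - 5x2 changes by -13 per unit t, so z → −∞.

Unbounded: there is a feasible ray along which z → −∞.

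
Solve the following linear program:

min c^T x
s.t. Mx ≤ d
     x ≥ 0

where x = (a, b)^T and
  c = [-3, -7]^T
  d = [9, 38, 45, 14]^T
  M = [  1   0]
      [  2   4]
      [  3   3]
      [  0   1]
a = 0, b = 9.5, z = -66.5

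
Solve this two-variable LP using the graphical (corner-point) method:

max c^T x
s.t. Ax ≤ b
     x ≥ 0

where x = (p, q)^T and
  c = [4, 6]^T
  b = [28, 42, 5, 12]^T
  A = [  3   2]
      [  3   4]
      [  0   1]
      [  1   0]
p = 6, q = 5, z = 54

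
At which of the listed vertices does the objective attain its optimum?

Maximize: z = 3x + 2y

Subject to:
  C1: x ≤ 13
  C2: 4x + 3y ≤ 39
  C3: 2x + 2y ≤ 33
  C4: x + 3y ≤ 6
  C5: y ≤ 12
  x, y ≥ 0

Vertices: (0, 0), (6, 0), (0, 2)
Evaluating z = 3x + 2y at each vertex:
  (0, 0): z = 0
  (6, 0): z = 18
  (0, 2): z = 4

The largest value is z = 18, attained at (6, 0).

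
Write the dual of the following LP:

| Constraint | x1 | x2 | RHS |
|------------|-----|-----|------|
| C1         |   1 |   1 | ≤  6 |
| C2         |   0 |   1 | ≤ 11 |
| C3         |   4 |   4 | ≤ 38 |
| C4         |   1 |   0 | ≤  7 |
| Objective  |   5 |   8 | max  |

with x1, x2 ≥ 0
Minimize: z = 6y1 + 11y2 + 38y3 + 7y4

Subject to:
  C1: -y1 - 4y3 - y4 ≤ -5
  C2: -y1 - y2 - 4y3 ≤ -8
  y1, y2, y3, y4 ≥ 0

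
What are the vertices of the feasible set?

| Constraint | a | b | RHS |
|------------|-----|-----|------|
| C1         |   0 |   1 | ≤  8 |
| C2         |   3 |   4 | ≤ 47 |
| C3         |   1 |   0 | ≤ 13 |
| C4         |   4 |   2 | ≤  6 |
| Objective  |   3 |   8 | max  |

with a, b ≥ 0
Each vertex is the intersection of two constraint boundaries that also satisfies all remaining constraints:
  a = 0 and b = 0 → (0, 0)
  4a + 2b = 6 and b = 0 → (1.5, 0)
  4a + 2b = 6 and a = 0 → (0, 3)

Vertices: (0, 0), (1.5, 0), (0, 3)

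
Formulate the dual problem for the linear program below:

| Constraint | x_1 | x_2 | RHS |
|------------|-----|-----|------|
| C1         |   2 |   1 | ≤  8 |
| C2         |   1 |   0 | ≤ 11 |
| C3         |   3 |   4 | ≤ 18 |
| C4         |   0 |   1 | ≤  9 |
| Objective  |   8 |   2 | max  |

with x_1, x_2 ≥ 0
Minimize: z = 8y1 + 11y2 + 18y3 + 9y4

Subject to:
  C1: -2y1 - y2 - 3y3 ≤ -8
  C2: -y1 - 4y3 - y4 ≤ -2
  y1, y2, y3, y4 ≥ 0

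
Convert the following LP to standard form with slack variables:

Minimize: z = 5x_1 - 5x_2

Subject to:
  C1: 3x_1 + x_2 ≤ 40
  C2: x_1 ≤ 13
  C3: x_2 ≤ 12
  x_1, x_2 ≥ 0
min z = 5x_1 - 5x_2

s.t.
  3x_1 + x_2 + s1 = 40
  x_1 + s2 = 13
  x_2 + s3 = 12
  x_1, x_2, s1, s2, s3 ≥ 0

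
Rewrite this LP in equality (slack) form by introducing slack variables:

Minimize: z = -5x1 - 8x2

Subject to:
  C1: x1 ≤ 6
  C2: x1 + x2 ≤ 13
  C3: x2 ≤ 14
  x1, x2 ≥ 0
min z = -5x1 - 8x2

s.t.
  x1 + s1 = 6
  x1 + x2 + s2 = 13
  x2 + s3 = 14
  x1, x2, s1, s2, s3 ≥ 0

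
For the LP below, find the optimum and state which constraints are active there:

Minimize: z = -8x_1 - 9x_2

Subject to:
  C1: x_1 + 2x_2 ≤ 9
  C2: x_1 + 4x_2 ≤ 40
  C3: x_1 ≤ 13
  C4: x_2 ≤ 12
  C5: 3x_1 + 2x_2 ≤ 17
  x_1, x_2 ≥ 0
Optimal: x_1 = 4, x_2 = 2.5
Slack at optimum:
  C1: slack = 0 (binding)
  C2: slack = 26
  C3: slack = 9
  C4: slack = 9.5
  C5: slack = 0 (binding)
  x_1 ≥ 0: x_1 = 4
  x_2 ≥ 0: x_2 = 2.5
Binding constraints: C1, C5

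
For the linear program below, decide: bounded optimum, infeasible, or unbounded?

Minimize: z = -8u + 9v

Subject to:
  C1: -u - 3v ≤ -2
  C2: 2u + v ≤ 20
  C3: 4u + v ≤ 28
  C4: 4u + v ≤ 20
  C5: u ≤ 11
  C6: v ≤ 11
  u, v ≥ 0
The point (5, 0) satisfies every constraint, so the LP is feasible; the constraints give u ≤ 11 and v ≤ 11, which with u, v ≥ 0 keep the feasible region inside a bounded box. A feasible, bounded LP attains a finite optimum at a vertex.

The LP has an optimal solution: (5, 0) with z = -40.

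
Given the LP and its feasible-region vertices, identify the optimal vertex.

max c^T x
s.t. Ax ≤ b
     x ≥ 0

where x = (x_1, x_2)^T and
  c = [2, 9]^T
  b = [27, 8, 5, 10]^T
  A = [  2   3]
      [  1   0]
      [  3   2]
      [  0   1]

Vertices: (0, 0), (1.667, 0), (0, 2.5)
(0, 2.5) with z = 22.5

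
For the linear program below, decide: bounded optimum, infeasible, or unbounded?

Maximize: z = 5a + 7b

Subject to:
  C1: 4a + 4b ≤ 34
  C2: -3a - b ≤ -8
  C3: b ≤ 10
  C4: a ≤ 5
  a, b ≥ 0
The point (0, 8.5) satisfies every constraint, so the LP is feasible; the constraints give a ≤ 5 and b ≤ 10, which with a, b ≥ 0 keep the feasible region inside a bounded box. A feasible, bounded LP attains a finite optimum at a vertex.

Evaluating z = 5a + 7b at each vertex:
  (2.667, 0): z = 13.33
  (5, 0): z = 25
  (5, 3.5): z = 49.5
  (0, 8.5): z = 59.5
  (0, 8): z = 56

Bounded optimum: z* = 59.5 at (0, 8.5).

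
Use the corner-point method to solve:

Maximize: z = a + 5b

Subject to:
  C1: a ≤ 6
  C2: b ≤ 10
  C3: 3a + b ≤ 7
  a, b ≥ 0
Each vertex is the intersection of two constraint boundaries that also satisfies all remaining constraints:
  a = 0 and b = 0 → (0, 0)
  3a + b = 7 and b = 0 → (2.333, 0)
  3a + b = 7 and a = 0 → (0, 7)

Evaluating z = a + 5b at each vertex:
  (0, 0): z = 0
  (2.333, 0): z = 2.333
  (0, 7): z = 35

The maximum is at (0, 7) with z = 35.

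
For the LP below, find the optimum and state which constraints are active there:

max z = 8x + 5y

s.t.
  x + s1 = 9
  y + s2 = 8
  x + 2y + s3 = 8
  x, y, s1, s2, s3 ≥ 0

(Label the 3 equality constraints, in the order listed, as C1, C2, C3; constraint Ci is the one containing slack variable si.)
Optimal: x = 8, y = 0
Binding: C3, y ≥ 0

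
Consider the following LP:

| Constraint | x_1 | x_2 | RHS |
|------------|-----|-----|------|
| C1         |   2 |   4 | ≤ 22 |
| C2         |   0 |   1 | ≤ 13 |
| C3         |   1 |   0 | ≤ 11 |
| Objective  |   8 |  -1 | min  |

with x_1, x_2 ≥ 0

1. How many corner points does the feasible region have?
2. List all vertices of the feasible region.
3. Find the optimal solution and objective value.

1. 3
2. (0, 0), (11, 0), (0, 5.5)
3. x_1 = 0, x_2 = 5.5, z = -5.5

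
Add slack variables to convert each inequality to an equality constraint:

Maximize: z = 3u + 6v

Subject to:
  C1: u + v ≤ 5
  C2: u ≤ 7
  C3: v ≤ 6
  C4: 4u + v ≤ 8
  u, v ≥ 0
max z = 3u + 6v

s.t.
  u + v + s1 = 5
  u + s2 = 7
  v + s3 = 6
  4u + v + s4 = 8
  u, v, s1, s2, s3, s4 ≥ 0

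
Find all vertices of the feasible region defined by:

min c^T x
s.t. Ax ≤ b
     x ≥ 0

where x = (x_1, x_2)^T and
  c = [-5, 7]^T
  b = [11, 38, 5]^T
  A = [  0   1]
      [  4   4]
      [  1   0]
Each vertex is the intersection of two constraint boundaries that also satisfies all remaining constraints:
  x_1 = 0 and x_2 = 0 → (0, 0)
  x_1 = 5 and x_2 = 0 → (5, 0)
  4x_1 + 4x_2 = 38 and x_1 = 5 → (5, 4.5)
  4x_1 + 4x_2 = 38 and x_1 = 0 → (0, 9.5)

Vertices: (0, 0), (5, 0), (5, 4.5), (0, 9.5)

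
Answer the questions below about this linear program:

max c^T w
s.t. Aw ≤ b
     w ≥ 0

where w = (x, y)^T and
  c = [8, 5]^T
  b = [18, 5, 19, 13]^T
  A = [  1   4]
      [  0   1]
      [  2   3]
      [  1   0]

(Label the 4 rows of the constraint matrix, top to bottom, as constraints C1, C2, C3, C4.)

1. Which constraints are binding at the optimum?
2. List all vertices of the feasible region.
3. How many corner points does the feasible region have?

1. C3, y ≥ 0
2. (0, 0), (9.5, 0), (4.4, 3.4), (0, 4.5)
3. 4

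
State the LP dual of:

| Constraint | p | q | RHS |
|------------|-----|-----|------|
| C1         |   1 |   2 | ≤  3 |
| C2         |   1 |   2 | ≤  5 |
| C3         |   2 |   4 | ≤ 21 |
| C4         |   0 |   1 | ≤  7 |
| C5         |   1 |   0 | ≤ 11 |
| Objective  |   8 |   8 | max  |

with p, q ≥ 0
Minimize: z = 3y1 + 5y2 + 21y3 + 7y4 + 11y5

Subject to:
  C1: -y1 - y2 - 2y3 - y5 ≤ -8
  C2: -2y1 - 2y2 - 4y3 - y4 ≤ -8
  y1, y2, y3, y4, y5 ≥ 0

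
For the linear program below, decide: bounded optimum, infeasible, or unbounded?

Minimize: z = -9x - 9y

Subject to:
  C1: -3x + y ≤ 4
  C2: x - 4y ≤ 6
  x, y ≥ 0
Feasible point: (0, 0) satisfies every constraint, so the LP is feasible.
Direction d = (1, 1): for each constraint row a, a·d ≤ 0 —
  (-3)(1) + (1)(1) = -2 ≤ 0
  (1)(1) + (-4)(1) = -3 ≤ 0
and d ≥ 0, so (0, 0) + t·d stays feasible for every t ≥ 0. Along this ray z = -9x - 9y changes by -18 per unit t, so z → −∞.

Unbounded: there is a feasible ray along which z → −∞.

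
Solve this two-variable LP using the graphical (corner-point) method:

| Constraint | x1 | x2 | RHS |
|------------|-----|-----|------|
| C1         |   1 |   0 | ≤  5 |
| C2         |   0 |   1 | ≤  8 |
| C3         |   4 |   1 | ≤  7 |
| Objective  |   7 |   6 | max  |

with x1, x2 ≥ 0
Each vertex is the intersection of two constraint boundaries that also satisfies all remaining constraints:
  x1 = 0 and x2 = 0 → (0, 0)
  4x1 + x2 = 7 and x2 = 0 → (1.75, 0)
  4x1 + x2 = 7 and x1 = 0 → (0, 7)

Evaluating z = 7x1 + 6x2 at each vertex:
  (0, 0): z = 0
  (1.75, 0): z = 12.25
  (0, 7): z = 42

The maximum is at (0, 7) with z = 42.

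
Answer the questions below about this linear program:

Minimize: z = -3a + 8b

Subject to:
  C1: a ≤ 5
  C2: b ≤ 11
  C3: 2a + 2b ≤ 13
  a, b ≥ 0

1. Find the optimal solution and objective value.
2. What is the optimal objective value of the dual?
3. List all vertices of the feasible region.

1. a = 5, b = 0, z = -15
2. -15 (by strong duality, equal to the primal optimum)
3. (0, 0), (5, 0), (5, 1.5), (0, 6.5)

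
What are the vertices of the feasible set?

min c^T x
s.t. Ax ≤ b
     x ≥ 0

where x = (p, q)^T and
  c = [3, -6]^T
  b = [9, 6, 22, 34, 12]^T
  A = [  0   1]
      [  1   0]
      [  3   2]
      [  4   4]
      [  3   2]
Each vertex is the intersection of two constraint boundaries that also satisfies all remaining constraints:
  p = 0 and q = 0 → (0, 0)
  3p + 2q = 12 and q = 0 → (4, 0)
  3p + 2q = 12 and p = 0 → (0, 6)

Vertices: (0, 0), (4, 0), (0, 6)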